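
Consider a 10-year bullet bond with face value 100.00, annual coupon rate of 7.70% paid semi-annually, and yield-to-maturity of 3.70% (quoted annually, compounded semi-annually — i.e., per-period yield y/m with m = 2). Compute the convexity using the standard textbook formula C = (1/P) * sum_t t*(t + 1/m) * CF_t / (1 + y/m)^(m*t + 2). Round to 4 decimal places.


Answer: Convexity = 68.9454

Derivation:
Coupon per period c = face * coupon_rate / m = 3.850000
Periods per year m = 2; per-period yield y/m = 0.018500
Number of cashflows N = 20
Cashflows (t years, CF_t, discount factor 1/(1+y/m)^(m*t), PV):
  t = 0.5000: CF_t = 3.850000, DF = 0.981836, PV = 3.780069
  t = 1.0000: CF_t = 3.850000, DF = 0.964002, PV = 3.711408
  t = 1.5000: CF_t = 3.850000, DF = 0.946492, PV = 3.643994
  t = 2.0000: CF_t = 3.850000, DF = 0.929300, PV = 3.577804
  t = 2.5000: CF_t = 3.850000, DF = 0.912420, PV = 3.512817
  t = 3.0000: CF_t = 3.850000, DF = 0.895847, PV = 3.449011
  t = 3.5000: CF_t = 3.850000, DF = 0.879575, PV = 3.386363
  t = 4.0000: CF_t = 3.850000, DF = 0.863598, PV = 3.324853
  t = 4.5000: CF_t = 3.850000, DF = 0.847912, PV = 3.264461
  t = 5.0000: CF_t = 3.850000, DF = 0.832510, PV = 3.205165
  t = 5.5000: CF_t = 3.850000, DF = 0.817389, PV = 3.146947
  t = 6.0000: CF_t = 3.850000, DF = 0.802542, PV = 3.089785
  t = 6.5000: CF_t = 3.850000, DF = 0.787964, PV = 3.033663
  t = 7.0000: CF_t = 3.850000, DF = 0.773652, PV = 2.978559
  t = 7.5000: CF_t = 3.850000, DF = 0.759599, PV = 2.924457
  t = 8.0000: CF_t = 3.850000, DF = 0.745802, PV = 2.871337
  t = 8.5000: CF_t = 3.850000, DF = 0.732255, PV = 2.819182
  t = 9.0000: CF_t = 3.850000, DF = 0.718954, PV = 2.767975
  t = 9.5000: CF_t = 3.850000, DF = 0.705895, PV = 2.717697
  t = 10.0000: CF_t = 103.850000, DF = 0.693074, PV = 71.975690
Price P = sum_t PV_t = 133.181236
Convexity numerator sum_t t*(t + 1/m) * CF_t / (1+y/m)^(m*t + 2):
  t = 0.5000: term = 1.821997
  t = 1.0000: term = 5.366707
  t = 1.5000: term = 10.538452
  t = 2.0000: term = 17.245053
  t = 2.5000: term = 25.397722
  t = 3.0000: term = 34.910958
  t = 3.5000: term = 45.702448
  t = 4.0000: term = 57.692971
  t = 4.5000: term = 70.806297
  t = 5.0000: term = 84.969101
  t = 5.5000: term = 100.110870
  t = 6.0000: term = 116.163816
  t = 6.5000: term = 133.062790
  t = 7.0000: term = 150.745203
  t = 7.5000: term = 169.150939
  t = 8.0000: term = 188.222285
  t = 8.5000: term = 207.903850
  t = 9.0000: term = 228.142490
  t = 9.5000: term = 248.887242
  t = 10.0000: term = 7285.394383
Convexity = (1/P) * sum = 9182.235572 / 133.181236 = 68.945415


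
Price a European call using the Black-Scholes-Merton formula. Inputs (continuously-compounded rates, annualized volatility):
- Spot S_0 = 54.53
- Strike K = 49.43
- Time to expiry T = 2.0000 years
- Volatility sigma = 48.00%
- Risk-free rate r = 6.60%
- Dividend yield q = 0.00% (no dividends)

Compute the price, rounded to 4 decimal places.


Answer: Price = 19.3137

Derivation:
d1 = (ln(S/K) + (r - q + 0.5*sigma^2) * T) / (sigma * sqrt(T)) = 0.67851828
d2 = d1 - sigma * sqrt(T) = -0.00030423
exp(-rT) = 0.87634100; exp(-qT) = 1.00000000
C = S_0 * exp(-qT) * N(d1) - K * exp(-rT) * N(d2)
N(d1) = 0.75127843; N(d2) = 0.49987863
C = 54.5300 * 1.00000000 * 0.75127843 - 49.4300 * 0.87634100 * 0.49987863 = 19.3137


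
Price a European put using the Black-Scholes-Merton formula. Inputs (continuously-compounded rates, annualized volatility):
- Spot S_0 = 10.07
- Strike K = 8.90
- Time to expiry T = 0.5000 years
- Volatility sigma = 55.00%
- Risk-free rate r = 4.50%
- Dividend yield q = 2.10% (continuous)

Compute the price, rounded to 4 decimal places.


Answer: Price = 0.8928

Derivation:
d1 = (ln(S/K) + (r - q + 0.5*sigma^2) * T) / (sigma * sqrt(T)) = 0.54288941
d2 = d1 - sigma * sqrt(T) = 0.15398068
exp(-rT) = 0.97775124; exp(-qT) = 0.98955493
P = K * exp(-rT) * N(-d2) - S_0 * exp(-qT) * N(-d1)
N(-d1) = 0.29360297; N(-d2) = 0.43881249
P = 8.9000 * 0.97775124 * 0.43881249 - 10.0700 * 0.98955493 * 0.29360297 = 0.8928


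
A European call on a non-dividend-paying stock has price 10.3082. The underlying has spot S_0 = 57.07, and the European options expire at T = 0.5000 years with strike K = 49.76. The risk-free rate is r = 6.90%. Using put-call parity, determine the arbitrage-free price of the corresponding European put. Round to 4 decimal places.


Answer: Put price = 1.3108

Derivation:
Put-call parity: C - P = S_0 * exp(-qT) - K * exp(-rT).
S_0 * exp(-qT) = 57.0700 * 1.00000000 = 57.07000000
K * exp(-rT) = 49.7600 * 0.96608834 = 48.07255578
P = C - S*exp(-qT) + K*exp(-rT)
P = 10.3082 - 57.07000000 + 48.07255578 = 1.3108


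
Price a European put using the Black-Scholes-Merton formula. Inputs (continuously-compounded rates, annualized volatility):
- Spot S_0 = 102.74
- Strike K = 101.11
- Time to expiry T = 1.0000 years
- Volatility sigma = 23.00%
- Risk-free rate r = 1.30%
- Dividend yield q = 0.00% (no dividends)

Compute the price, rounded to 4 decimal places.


d1 = (ln(S/K) + (r - q + 0.5*sigma^2) * T) / (sigma * sqrt(T)) = 0.24105431
d2 = d1 - sigma * sqrt(T) = 0.01105431
exp(-rT) = 0.98708414; exp(-qT) = 1.00000000
P = K * exp(-rT) * N(-d2) - S_0 * exp(-qT) * N(-d1)
N(-d1) = 0.40475651; N(-d2) = 0.49559006
P = 101.1100 * 0.98708414 * 0.49559006 - 102.7400 * 1.00000000 * 0.40475651 = 7.8772

Answer: Price = 7.8772


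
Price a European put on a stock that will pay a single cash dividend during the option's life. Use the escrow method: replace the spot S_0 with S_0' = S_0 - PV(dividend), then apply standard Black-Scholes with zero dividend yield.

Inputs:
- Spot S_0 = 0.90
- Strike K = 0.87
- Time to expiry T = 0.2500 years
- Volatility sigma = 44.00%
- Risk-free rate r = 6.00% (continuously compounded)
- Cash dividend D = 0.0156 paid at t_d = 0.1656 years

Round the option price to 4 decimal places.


Answer: Price = 0.0633

Derivation:
PV(D) = D * exp(-r * t_d) = 0.0156 * 0.99011320 = 0.01544577
S_0' = S_0 - PV(D) = 0.9000 - 0.01544577 = 0.88455423
d1 = (ln(S_0'/K) + (r + sigma^2/2)*T) / (sigma*sqrt(T)) = 0.25359371
d2 = d1 - sigma*sqrt(T) = 0.03359371
exp(-rT) = 0.98511194
N(-d1) = 0.39990473; N(-d2) = 0.48660057
P = K * exp(-rT) * N(-d2) - S_0' * N(-d1) = 0.8700 * 0.98511194 * 0.48660057 - 0.88455423 * 0.39990473 = 0.0633


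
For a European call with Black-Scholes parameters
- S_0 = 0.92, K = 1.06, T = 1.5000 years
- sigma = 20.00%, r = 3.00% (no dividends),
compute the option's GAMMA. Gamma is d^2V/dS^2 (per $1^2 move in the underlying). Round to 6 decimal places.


Answer: Gamma = 1.705962

Derivation:
d1 = -0.2720995965; d2 = -0.5170485708
phi(d1) = 0.3844438139; exp(-qT) = 1.0000000000; exp(-rT) = 0.9559974818
Gamma = exp(-qT) * phi(d1) / (S * sigma * sqrt(T)) = 1.0000000000 * 0.3844438139 / (0.9200 * 0.2000 * 1.2247448714) = 1.705962


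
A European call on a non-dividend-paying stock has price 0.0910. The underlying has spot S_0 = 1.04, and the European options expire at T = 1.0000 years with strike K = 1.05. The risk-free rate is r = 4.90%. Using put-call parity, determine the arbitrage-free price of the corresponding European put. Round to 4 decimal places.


Put-call parity: C - P = S_0 * exp(-qT) - K * exp(-rT).
S_0 * exp(-qT) = 1.0400 * 1.00000000 = 1.04000000
K * exp(-rT) = 1.0500 * 0.95218113 = 0.99979019
P = C - S*exp(-qT) + K*exp(-rT)
P = 0.0910 - 1.04000000 + 0.99979019 = 0.0508

Answer: Put price = 0.0508


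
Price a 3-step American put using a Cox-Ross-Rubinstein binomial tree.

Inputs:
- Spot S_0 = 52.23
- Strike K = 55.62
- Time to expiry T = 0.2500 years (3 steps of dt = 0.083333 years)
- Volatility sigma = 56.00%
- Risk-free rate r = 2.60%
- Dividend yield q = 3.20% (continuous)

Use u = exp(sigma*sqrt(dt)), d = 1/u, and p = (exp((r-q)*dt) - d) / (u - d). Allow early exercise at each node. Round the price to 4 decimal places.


dt = T/N = 0.083333
u = exp(sigma*sqrt(dt)) = 1.175458; d = 1/u = 0.850732
p = (exp((r-q)*dt) - d) / (u - d) = 0.458134
Discount per step: exp(-r*dt) = 0.997836
Stock lattice S(k, i) with i counting down-moves:
  k=0: S(0,0) = 52.2300
  k=1: S(1,0) = 61.3942; S(1,1) = 44.4337
  k=2: S(2,0) = 72.1663; S(2,1) = 52.2300; S(2,2) = 37.8012
  k=3: S(3,0) = 84.8285; S(3,1) = 61.3942; S(3,2) = 44.4337; S(3,3) = 32.1587
Terminal payoffs V(N, i) = max(K - S_T, 0):
  V(3,0) = 0.000000; V(3,1) = 0.000000; V(3,2) = 11.186265; V(3,3) = 23.461307
Backward induction: V(k, i) = exp(-r*dt) * [p * V(k+1, i) + (1-p) * V(k+1, i+1)]; then take max(V_cont, immediate exercise) for American.
  V(2,0) = exp(-r*dt) * [p*0.000000 + (1-p)*0.000000] = 0.000000; exercise = 0.000000; V(2,0) = max -> 0.000000
  V(2,1) = exp(-r*dt) * [p*0.000000 + (1-p)*11.186265] = 6.048339; exercise = 3.390000; V(2,1) = max -> 6.048339
  V(2,2) = exp(-r*dt) * [p*11.186265 + (1-p)*23.461307] = 17.799088; exercise = 17.818798; V(2,2) = max -> 17.818798
  V(1,0) = exp(-r*dt) * [p*0.000000 + (1-p)*6.048339] = 3.270297; exercise = 0.000000; V(1,0) = max -> 3.270297
  V(1,1) = exp(-r*dt) * [p*6.048339 + (1-p)*17.818798] = 12.399457; exercise = 11.186265; V(1,1) = max -> 12.399457
  V(0,0) = exp(-r*dt) * [p*3.270297 + (1-p)*12.399457] = 8.199295; exercise = 3.390000; V(0,0) = max -> 8.199295

Answer: Price = V(0,0) = 8.1993


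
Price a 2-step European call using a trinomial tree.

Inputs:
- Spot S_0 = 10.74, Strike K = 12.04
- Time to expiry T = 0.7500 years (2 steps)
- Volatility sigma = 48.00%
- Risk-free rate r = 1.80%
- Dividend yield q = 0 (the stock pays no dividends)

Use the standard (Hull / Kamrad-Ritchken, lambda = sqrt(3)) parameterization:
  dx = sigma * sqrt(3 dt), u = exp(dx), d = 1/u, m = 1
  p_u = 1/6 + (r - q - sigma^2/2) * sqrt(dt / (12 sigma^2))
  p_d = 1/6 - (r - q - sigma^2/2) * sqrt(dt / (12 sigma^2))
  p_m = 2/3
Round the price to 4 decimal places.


Answer: Price = V(0,0) = 1.3025

Derivation:
dt = T/N = 0.375000; dx = sigma*sqrt(3*dt) = 0.509117
u = exp(dx) = 1.663821; d = 1/u = 0.601026
p_u = 0.130869, p_m = 0.666667, p_d = 0.202464
Discount per step: exp(-r*dt) = 0.993273
Stock lattice S(k, j) with j the centered position index:
  k=0: S(0,+0) = 10.7400
  k=1: S(1,-1) = 6.4550; S(1,+0) = 10.7400; S(1,+1) = 17.8694
  k=2: S(2,-2) = 3.8796; S(2,-1) = 6.4550; S(2,+0) = 10.7400; S(2,+1) = 17.8694; S(2,+2) = 29.7316
Terminal payoffs V(N, j) = max(S_T - K, 0):
  V(2,-2) = 0.000000; V(2,-1) = 0.000000; V(2,+0) = 0.000000; V(2,+1) = 5.829440; V(2,+2) = 17.691552
Backward induction: V(k, j) = exp(-r*dt) * [p_u * V(k+1, j+1) + p_m * V(k+1, j) + p_d * V(k+1, j-1)]
  V(1,-1) = exp(-r*dt) * [p_u*0.000000 + p_m*0.000000 + p_d*0.000000] = 0.000000
  V(1,+0) = exp(-r*dt) * [p_u*5.829440 + p_m*0.000000 + p_d*0.000000] = 0.757763
  V(1,+1) = exp(-r*dt) * [p_u*17.691552 + p_m*5.829440 + p_d*0.000000] = 6.159856
  V(0,+0) = exp(-r*dt) * [p_u*6.159856 + p_m*0.757763 + p_d*0.000000] = 1.302490


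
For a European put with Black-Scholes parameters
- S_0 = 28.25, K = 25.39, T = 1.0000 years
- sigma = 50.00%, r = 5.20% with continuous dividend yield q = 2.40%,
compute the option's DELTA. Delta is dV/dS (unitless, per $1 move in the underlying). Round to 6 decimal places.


Answer: Delta = -0.294559

Derivation:
d1 = 0.5194761238; d2 = 0.0194761238
phi(d1) = 0.3485874127; exp(-qT) = 0.9762857098; exp(-rT) = 0.9493288668
N(-d1) = 0.3017143794
Delta = -exp(-qT) * N(-d1) = -0.9762857098 * 0.3017143794 = -0.294559


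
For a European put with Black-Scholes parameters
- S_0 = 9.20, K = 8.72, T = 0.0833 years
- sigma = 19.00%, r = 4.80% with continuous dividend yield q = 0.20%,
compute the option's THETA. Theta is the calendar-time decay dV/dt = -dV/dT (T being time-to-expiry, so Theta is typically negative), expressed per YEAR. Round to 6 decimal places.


d1 = 1.0744439634; d2 = 1.0196066586
phi(d1) = 0.2239900946; exp(-qT) = 0.9998334139; exp(-rT) = 0.9960095830
Theta = -S*exp(-qT)*phi(d1)*sigma/(2*sqrt(T)) + r*K*exp(-rT)*N(-d2) - q*S*exp(-qT)*N(-d1)
N(-d1) = 0.1413118737; N(-d2) = 0.1539575229; sqrt(T) = 0.2886173938
Term 1 = -9.2000 * 0.9998334139 * 0.2239900946 * 0.1900 / (2 * 0.2886173938) = -0.6781806460
Term 2 = 0.0480 * 8.7200 * 0.9960095830 * 0.1539575229 = 0.0641833165
Term 3 = -0.0020 * 9.2000 * 0.9998334139 * 0.1413118737 = -0.0025997053
Theta = -0.6781806460 + (0.0641833165) + (-0.0025997053) = -0.616597

Answer: Theta = -0.616597


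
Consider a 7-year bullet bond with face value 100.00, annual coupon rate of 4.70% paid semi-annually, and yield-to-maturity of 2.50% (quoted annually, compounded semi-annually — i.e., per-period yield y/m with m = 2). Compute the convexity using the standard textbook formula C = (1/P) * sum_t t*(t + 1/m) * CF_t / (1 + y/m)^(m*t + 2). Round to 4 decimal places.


Answer: Convexity = 42.6633

Derivation:
Coupon per period c = face * coupon_rate / m = 2.350000
Periods per year m = 2; per-period yield y/m = 0.012500
Number of cashflows N = 14
Cashflows (t years, CF_t, discount factor 1/(1+y/m)^(m*t), PV):
  t = 0.5000: CF_t = 2.350000, DF = 0.987654, PV = 2.320988
  t = 1.0000: CF_t = 2.350000, DF = 0.975461, PV = 2.292333
  t = 1.5000: CF_t = 2.350000, DF = 0.963418, PV = 2.264033
  t = 2.0000: CF_t = 2.350000, DF = 0.951524, PV = 2.236082
  t = 2.5000: CF_t = 2.350000, DF = 0.939777, PV = 2.208476
  t = 3.0000: CF_t = 2.350000, DF = 0.928175, PV = 2.181211
  t = 3.5000: CF_t = 2.350000, DF = 0.916716, PV = 2.154282
  t = 4.0000: CF_t = 2.350000, DF = 0.905398, PV = 2.127686
  t = 4.5000: CF_t = 2.350000, DF = 0.894221, PV = 2.101419
  t = 5.0000: CF_t = 2.350000, DF = 0.883181, PV = 2.075475
  t = 5.5000: CF_t = 2.350000, DF = 0.872277, PV = 2.049852
  t = 6.0000: CF_t = 2.350000, DF = 0.861509, PV = 2.024545
  t = 6.5000: CF_t = 2.350000, DF = 0.850873, PV = 1.999551
  t = 7.0000: CF_t = 102.350000, DF = 0.840368, PV = 86.011674
Price P = sum_t PV_t = 114.047608
Convexity numerator sum_t t*(t + 1/m) * CF_t / (1+y/m)^(m*t + 2):
  t = 0.5000: term = 1.132017
  t = 1.0000: term = 3.354123
  t = 1.5000: term = 6.625428
  t = 2.0000: term = 10.906055
  t = 2.5000: term = 16.157118
  t = 3.0000: term = 22.340707
  t = 3.5000: term = 29.419861
  t = 4.0000: term = 37.358553
  t = 4.5000: term = 46.121671
  t = 5.0000: term = 55.674993
  t = 5.5000: term = 65.985177
  t = 6.0000: term = 77.019736
  t = 6.5000: term = 88.747020
  t = 7.0000: term = 4404.804525
Convexity = (1/P) * sum = 4865.646984 / 114.047608 = 42.663297


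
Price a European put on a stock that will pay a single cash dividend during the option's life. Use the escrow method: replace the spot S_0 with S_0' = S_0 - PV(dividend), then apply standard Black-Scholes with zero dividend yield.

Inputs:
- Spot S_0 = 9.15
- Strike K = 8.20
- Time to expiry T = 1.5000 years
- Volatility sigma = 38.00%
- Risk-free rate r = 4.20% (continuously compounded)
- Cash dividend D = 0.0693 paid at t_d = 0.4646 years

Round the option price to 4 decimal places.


Answer: Price = 0.9468

Derivation:
PV(D) = D * exp(-r * t_d) = 0.0693 * 0.98067595 = 0.06796084
S_0' = S_0 - PV(D) = 9.1500 - 0.06796084 = 9.08203916
d1 = (ln(S_0'/K) + (r + sigma^2/2)*T) / (sigma*sqrt(T)) = 0.58758659
d2 = d1 - sigma*sqrt(T) = 0.12218353
exp(-rT) = 0.93894347
N(-d1) = 0.27840491; N(-d2) = 0.45137683
P = K * exp(-rT) * N(-d2) - S_0' * N(-d1) = 8.2000 * 0.93894347 * 0.45137683 - 9.08203916 * 0.27840491 = 0.9468


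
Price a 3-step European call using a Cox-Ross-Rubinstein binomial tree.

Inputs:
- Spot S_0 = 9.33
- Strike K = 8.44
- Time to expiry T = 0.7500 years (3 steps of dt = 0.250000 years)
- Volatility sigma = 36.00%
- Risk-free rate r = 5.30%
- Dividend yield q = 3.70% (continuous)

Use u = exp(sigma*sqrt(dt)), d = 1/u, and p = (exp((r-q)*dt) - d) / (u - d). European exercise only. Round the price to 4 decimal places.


Answer: Price = V(0,0) = 1.6503

Derivation:
dt = T/N = 0.250000
u = exp(sigma*sqrt(dt)) = 1.197217; d = 1/u = 0.835270
p = (exp((r-q)*dt) - d) / (u - d) = 0.466195
Discount per step: exp(-r*dt) = 0.986837
Stock lattice S(k, i) with i counting down-moves:
  k=0: S(0,0) = 9.3300
  k=1: S(1,0) = 11.1700; S(1,1) = 7.7931
  k=2: S(2,0) = 13.3730; S(2,1) = 9.3300; S(2,2) = 6.5093
  k=3: S(3,0) = 16.0103; S(3,1) = 11.1700; S(3,2) = 7.7931; S(3,3) = 5.4370
Terminal payoffs V(N, i) = max(S_T - K, 0):
  V(3,0) = 7.570344; V(3,1) = 2.730038; V(3,2) = 0.000000; V(3,3) = 0.000000
Backward induction: V(k, i) = exp(-r*dt) * [p * V(k+1, i) + (1-p) * V(k+1, i+1)].
  V(2,0) = exp(-r*dt) * [p*7.570344 + (1-p)*2.730038] = 4.920926
  V(2,1) = exp(-r*dt) * [p*2.730038 + (1-p)*0.000000] = 1.255976
  V(2,2) = exp(-r*dt) * [p*0.000000 + (1-p)*0.000000] = 0.000000
  V(1,0) = exp(-r*dt) * [p*4.920926 + (1-p)*1.255976] = 2.925535
  V(1,1) = exp(-r*dt) * [p*1.255976 + (1-p)*0.000000] = 0.577822
  V(0,0) = exp(-r*dt) * [p*2.925535 + (1-p)*0.577822] = 1.650301


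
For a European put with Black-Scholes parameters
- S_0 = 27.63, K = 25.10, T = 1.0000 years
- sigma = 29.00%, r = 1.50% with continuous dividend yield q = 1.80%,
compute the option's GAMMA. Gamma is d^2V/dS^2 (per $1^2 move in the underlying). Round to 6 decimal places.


d1 = 0.4658079062; d2 = 0.1758079062
phi(d1) = 0.3579267094; exp(-qT) = 0.9821610324; exp(-rT) = 0.9851119396
Gamma = exp(-qT) * phi(d1) / (S * sigma * sqrt(T)) = 0.9821610324 * 0.3579267094 / (27.6300 * 0.2900 * 1.0000000000) = 0.043873

Answer: Gamma = 0.043873


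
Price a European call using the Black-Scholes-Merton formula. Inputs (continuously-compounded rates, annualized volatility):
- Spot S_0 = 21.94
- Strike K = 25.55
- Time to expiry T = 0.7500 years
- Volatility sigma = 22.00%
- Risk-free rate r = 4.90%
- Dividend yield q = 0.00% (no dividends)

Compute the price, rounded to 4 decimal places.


d1 = (ln(S/K) + (r - q + 0.5*sigma^2) * T) / (sigma * sqrt(T)) = -0.51135316
d2 = d1 - sigma * sqrt(T) = -0.70187875
exp(-rT) = 0.96391708; exp(-qT) = 1.00000000
C = S_0 * exp(-qT) * N(d1) - K * exp(-rT) * N(d2)
N(d1) = 0.30455189; N(d2) = 0.24137739
C = 21.9400 * 1.00000000 * 0.30455189 - 25.5500 * 0.96391708 * 0.24137739 = 0.7372

Answer: Price = 0.7372


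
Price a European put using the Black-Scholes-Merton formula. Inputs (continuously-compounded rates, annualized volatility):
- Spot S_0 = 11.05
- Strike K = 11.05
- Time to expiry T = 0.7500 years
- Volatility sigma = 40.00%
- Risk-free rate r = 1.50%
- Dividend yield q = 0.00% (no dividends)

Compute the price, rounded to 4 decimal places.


Answer: Price = 1.4500

Derivation:
d1 = (ln(S/K) + (r - q + 0.5*sigma^2) * T) / (sigma * sqrt(T)) = 0.20568103
d2 = d1 - sigma * sqrt(T) = -0.14072913
exp(-rT) = 0.98881304; exp(-qT) = 1.00000000
P = K * exp(-rT) * N(-d2) - S_0 * exp(-qT) * N(-d1)
N(-d1) = 0.41852004; N(-d2) = 0.55595803
P = 11.0500 * 0.98881304 * 0.55595803 - 11.0500 * 1.00000000 * 0.41852004 = 1.4500


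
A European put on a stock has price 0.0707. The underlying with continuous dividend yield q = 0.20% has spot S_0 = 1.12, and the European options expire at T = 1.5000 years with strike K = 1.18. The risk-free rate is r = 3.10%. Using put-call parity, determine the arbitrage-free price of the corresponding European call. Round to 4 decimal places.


Put-call parity: C - P = S_0 * exp(-qT) - K * exp(-rT).
S_0 * exp(-qT) = 1.1200 * 0.99700450 = 1.11664503
K * exp(-rT) = 1.1800 * 0.95456456 = 1.12638618
C = P + S*exp(-qT) - K*exp(-rT)
C = 0.0707 + 1.11664503 - 1.12638618 = 0.0610

Answer: Call price = 0.0610


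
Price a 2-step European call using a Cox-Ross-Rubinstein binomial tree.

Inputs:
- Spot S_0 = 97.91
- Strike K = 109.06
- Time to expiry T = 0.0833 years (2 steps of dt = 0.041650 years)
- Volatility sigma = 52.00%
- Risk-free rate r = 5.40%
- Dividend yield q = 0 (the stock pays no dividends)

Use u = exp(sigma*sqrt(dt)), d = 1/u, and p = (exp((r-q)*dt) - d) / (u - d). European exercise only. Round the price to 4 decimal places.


Answer: Price = V(0,0) = 2.7997

Derivation:
dt = T/N = 0.041650
u = exp(sigma*sqrt(dt)) = 1.111959; d = 1/u = 0.899314
p = (exp((r-q)*dt) - d) / (u - d) = 0.484083
Discount per step: exp(-r*dt) = 0.997753
Stock lattice S(k, i) with i counting down-moves:
  k=0: S(0,0) = 97.9100
  k=1: S(1,0) = 108.8719; S(1,1) = 88.0518
  k=2: S(2,0) = 121.0611; S(2,1) = 97.9100; S(2,2) = 79.1862
Terminal payoffs V(N, i) = max(S_T - K, 0):
  V(2,0) = 12.001095; V(2,1) = 0.000000; V(2,2) = 0.000000
Backward induction: V(k, i) = exp(-r*dt) * [p * V(k+1, i) + (1-p) * V(k+1, i+1)].
  V(1,0) = exp(-r*dt) * [p*12.001095 + (1-p)*0.000000] = 5.796471
  V(1,1) = exp(-r*dt) * [p*0.000000 + (1-p)*0.000000] = 0.000000
  V(0,0) = exp(-r*dt) * [p*5.796471 + (1-p)*0.000000] = 2.799668


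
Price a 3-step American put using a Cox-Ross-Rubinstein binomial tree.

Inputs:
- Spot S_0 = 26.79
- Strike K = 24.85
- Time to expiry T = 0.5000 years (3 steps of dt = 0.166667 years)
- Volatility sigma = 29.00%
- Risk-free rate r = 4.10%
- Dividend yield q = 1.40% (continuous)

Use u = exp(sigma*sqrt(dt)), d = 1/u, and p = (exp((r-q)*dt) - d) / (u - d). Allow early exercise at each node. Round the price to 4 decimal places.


Answer: Price = V(0,0) = 1.2163

Derivation:
dt = T/N = 0.166667
u = exp(sigma*sqrt(dt)) = 1.125685; d = 1/u = 0.888348
p = (exp((r-q)*dt) - d) / (u - d) = 0.489440
Discount per step: exp(-r*dt) = 0.993190
Stock lattice S(k, i) with i counting down-moves:
  k=0: S(0,0) = 26.7900
  k=1: S(1,0) = 30.1571; S(1,1) = 23.7988
  k=2: S(2,0) = 33.9474; S(2,1) = 26.7900; S(2,2) = 21.1416
  k=3: S(3,0) = 38.2141; S(3,1) = 30.1571; S(3,2) = 23.7988; S(3,3) = 18.7811
Terminal payoffs V(N, i) = max(K - S_T, 0):
  V(3,0) = 0.000000; V(3,1) = 0.000000; V(3,2) = 1.051164; V(3,3) = 6.068869
Backward induction: V(k, i) = exp(-r*dt) * [p * V(k+1, i) + (1-p) * V(k+1, i+1)]; then take max(V_cont, immediate exercise) for American.
  V(2,0) = exp(-r*dt) * [p*0.000000 + (1-p)*0.000000] = 0.000000; exercise = 0.000000; V(2,0) = max -> 0.000000
  V(2,1) = exp(-r*dt) * [p*0.000000 + (1-p)*1.051164] = 0.533028; exercise = 0.000000; V(2,1) = max -> 0.533028
  V(2,2) = exp(-r*dt) * [p*1.051164 + (1-p)*6.068869] = 3.588401; exercise = 3.708357; V(2,2) = max -> 3.708357
  V(1,0) = exp(-r*dt) * [p*0.000000 + (1-p)*0.533028] = 0.270290; exercise = 0.000000; V(1,0) = max -> 0.270290
  V(1,1) = exp(-r*dt) * [p*0.533028 + (1-p)*3.708357] = 2.139555; exercise = 1.051164; V(1,1) = max -> 2.139555
  V(0,0) = exp(-r*dt) * [p*0.270290 + (1-p)*2.139555] = 1.216323; exercise = 0.000000; V(0,0) = max -> 1.216323


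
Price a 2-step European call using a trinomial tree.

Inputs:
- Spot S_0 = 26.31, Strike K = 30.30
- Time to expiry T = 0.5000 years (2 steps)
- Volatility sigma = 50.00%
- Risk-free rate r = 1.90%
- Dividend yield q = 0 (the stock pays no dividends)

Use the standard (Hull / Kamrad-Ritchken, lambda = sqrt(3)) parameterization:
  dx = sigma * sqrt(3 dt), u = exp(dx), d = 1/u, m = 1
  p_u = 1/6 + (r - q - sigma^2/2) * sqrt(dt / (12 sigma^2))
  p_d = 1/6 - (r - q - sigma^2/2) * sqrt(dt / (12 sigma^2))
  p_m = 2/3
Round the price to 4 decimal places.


dt = T/N = 0.250000; dx = sigma*sqrt(3*dt) = 0.433013
u = exp(dx) = 1.541896; d = 1/u = 0.648552
p_u = 0.136067, p_m = 0.666667, p_d = 0.197266
Discount per step: exp(-r*dt) = 0.995261
Stock lattice S(k, j) with j the centered position index:
  k=0: S(0,+0) = 26.3100
  k=1: S(1,-1) = 17.0634; S(1,+0) = 26.3100; S(1,+1) = 40.5673
  k=2: S(2,-2) = 11.0665; S(2,-1) = 17.0634; S(2,+0) = 26.3100; S(2,+1) = 40.5673; S(2,+2) = 62.5505
Terminal payoffs V(N, j) = max(S_T - K, 0):
  V(2,-2) = 0.000000; V(2,-1) = 0.000000; V(2,+0) = 0.000000; V(2,+1) = 10.267279; V(2,+2) = 32.250517
Backward induction: V(k, j) = exp(-r*dt) * [p_u * V(k+1, j+1) + p_m * V(k+1, j) + p_d * V(k+1, j-1)]
  V(1,-1) = exp(-r*dt) * [p_u*0.000000 + p_m*0.000000 + p_d*0.000000] = 0.000000
  V(1,+0) = exp(-r*dt) * [p_u*10.267279 + p_m*0.000000 + p_d*0.000000] = 1.390419
  V(1,+1) = exp(-r*dt) * [p_u*32.250517 + p_m*10.267279 + p_d*0.000000] = 11.179856
  V(0,+0) = exp(-r*dt) * [p_u*11.179856 + p_m*1.390419 + p_d*0.000000] = 2.436555

Answer: Price = V(0,0) = 2.4366


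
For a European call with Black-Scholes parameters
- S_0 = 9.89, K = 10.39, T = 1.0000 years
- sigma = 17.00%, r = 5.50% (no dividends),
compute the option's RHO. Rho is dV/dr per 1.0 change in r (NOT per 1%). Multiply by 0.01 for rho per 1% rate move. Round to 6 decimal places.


Answer: Rho = 4.714697

Derivation:
d1 = 0.1184137678; d2 = -0.0515862322
phi(d1) = 0.3961551136; exp(-qT) = 1.0000000000; exp(-rT) = 0.9464851480
N(d2) = 0.4794291949
Rho = K*T*exp(-rT)*N(d2) = 10.3900 * 1.0000 * 0.9464851480 * 0.4794291949 = 4.714697


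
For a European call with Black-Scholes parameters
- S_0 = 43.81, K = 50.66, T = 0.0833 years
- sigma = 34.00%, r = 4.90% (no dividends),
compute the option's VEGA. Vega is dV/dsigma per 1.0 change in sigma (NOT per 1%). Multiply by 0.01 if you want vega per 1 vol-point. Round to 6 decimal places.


d1 = -1.3897709408; d2 = -1.4879008547
phi(d1) = 0.1518791459; exp(-qT) = 1.0000000000; exp(-rT) = 0.9959266188
Vega = S * exp(-qT) * phi(d1) * sqrt(T) = 43.8100 * 1.0000000000 * 0.1518791459 * 0.2886173938 = 1.920410

Answer: Vega = 1.920410


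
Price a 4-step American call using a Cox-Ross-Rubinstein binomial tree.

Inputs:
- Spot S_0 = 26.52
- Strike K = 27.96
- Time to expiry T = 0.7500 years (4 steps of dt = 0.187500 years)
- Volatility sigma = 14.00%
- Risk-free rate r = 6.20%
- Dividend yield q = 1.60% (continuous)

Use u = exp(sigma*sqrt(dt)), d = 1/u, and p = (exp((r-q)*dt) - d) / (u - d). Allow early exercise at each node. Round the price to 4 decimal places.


Answer: Price = V(0,0) = 1.1104

Derivation:
dt = T/N = 0.187500
u = exp(sigma*sqrt(dt)) = 1.062497; d = 1/u = 0.941179
p = (exp((r-q)*dt) - d) / (u - d) = 0.556251
Discount per step: exp(-r*dt) = 0.988442
Stock lattice S(k, i) with i counting down-moves:
  k=0: S(0,0) = 26.5200
  k=1: S(1,0) = 28.1774; S(1,1) = 24.9601
  k=2: S(2,0) = 29.9384; S(2,1) = 26.5200; S(2,2) = 23.4919
  k=3: S(3,0) = 31.8095; S(3,1) = 28.1774; S(3,2) = 24.9601; S(3,3) = 22.1101
  k=4: S(4,0) = 33.7975; S(4,1) = 29.9384; S(4,2) = 26.5200; S(4,3) = 23.4919; S(4,4) = 20.8096
Terminal payoffs V(N, i) = max(S_T - K, 0):
  V(4,0) = 5.837481; V(4,1) = 1.978423; V(4,2) = 0.000000; V(4,3) = 0.000000; V(4,4) = 0.000000
Backward induction: V(k, i) = exp(-r*dt) * [p * V(k+1, i) + (1-p) * V(k+1, i+1)]; then take max(V_cont, immediate exercise) for American.
  V(3,0) = exp(-r*dt) * [p*5.837481 + (1-p)*1.978423] = 4.077352; exercise = 3.849485; V(3,0) = max -> 4.077352
  V(3,1) = exp(-r*dt) * [p*1.978423 + (1-p)*0.000000] = 1.087781; exercise = 0.217420; V(3,1) = max -> 1.087781
  V(3,2) = exp(-r*dt) * [p*0.000000 + (1-p)*0.000000] = 0.000000; exercise = 0.000000; V(3,2) = max -> 0.000000
  V(3,3) = exp(-r*dt) * [p*0.000000 + (1-p)*0.000000] = 0.000000; exercise = 0.000000; V(3,3) = max -> 0.000000
  V(2,0) = exp(-r*dt) * [p*4.077352 + (1-p)*1.087781] = 2.718940; exercise = 1.978423; V(2,0) = max -> 2.718940
  V(2,1) = exp(-r*dt) * [p*1.087781 + (1-p)*0.000000] = 0.598086; exercise = 0.000000; V(2,1) = max -> 0.598086
  V(2,2) = exp(-r*dt) * [p*0.000000 + (1-p)*0.000000] = 0.000000; exercise = 0.000000; V(2,2) = max -> 0.000000
  V(1,0) = exp(-r*dt) * [p*2.718940 + (1-p)*0.598086] = 1.757266; exercise = 0.217420; V(1,0) = max -> 1.757266
  V(1,1) = exp(-r*dt) * [p*0.598086 + (1-p)*0.000000] = 0.328841; exercise = 0.000000; V(1,1) = max -> 0.328841
  V(0,0) = exp(-r*dt) * [p*1.757266 + (1-p)*0.328841] = 1.110419; exercise = 0.000000; V(0,0) = max -> 1.110419


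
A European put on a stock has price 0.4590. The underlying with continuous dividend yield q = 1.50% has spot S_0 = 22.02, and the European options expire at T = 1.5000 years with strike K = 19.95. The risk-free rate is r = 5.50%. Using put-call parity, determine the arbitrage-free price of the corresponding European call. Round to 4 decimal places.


Put-call parity: C - P = S_0 * exp(-qT) - K * exp(-rT).
S_0 * exp(-qT) = 22.0200 * 0.97775124 = 21.53008224
K * exp(-rT) = 19.9500 * 0.92081144 = 18.37018819
C = P + S*exp(-qT) - K*exp(-rT)
C = 0.4590 + 21.53008224 - 18.37018819 = 3.6189

Answer: Call price = 3.6189


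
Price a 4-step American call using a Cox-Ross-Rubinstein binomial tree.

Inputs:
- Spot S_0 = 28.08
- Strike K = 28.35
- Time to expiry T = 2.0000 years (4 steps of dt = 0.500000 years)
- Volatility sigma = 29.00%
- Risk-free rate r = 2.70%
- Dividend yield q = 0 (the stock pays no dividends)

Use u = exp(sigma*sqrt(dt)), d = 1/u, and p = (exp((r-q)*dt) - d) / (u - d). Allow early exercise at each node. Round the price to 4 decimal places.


dt = T/N = 0.500000
u = exp(sigma*sqrt(dt)) = 1.227600; d = 1/u = 0.814598
p = (exp((r-q)*dt) - d) / (u - d) = 0.481823
Discount per step: exp(-r*dt) = 0.986591
Stock lattice S(k, i) with i counting down-moves:
  k=0: S(0,0) = 28.0800
  k=1: S(1,0) = 34.4710; S(1,1) = 22.8739
  k=2: S(2,0) = 42.3166; S(2,1) = 28.0800; S(2,2) = 18.6330
  k=3: S(3,0) = 51.9479; S(3,1) = 34.4710; S(3,2) = 22.8739; S(3,3) = 15.1784
  k=4: S(4,0) = 63.7712; S(4,1) = 42.3166; S(4,2) = 28.0800; S(4,3) = 18.6330; S(4,4) = 12.3643
Terminal payoffs V(N, i) = max(S_T - K, 0):
  V(4,0) = 35.421185; V(4,1) = 13.966603; V(4,2) = 0.000000; V(4,3) = 0.000000; V(4,4) = 0.000000
Backward induction: V(k, i) = exp(-r*dt) * [p * V(k+1, i) + (1-p) * V(k+1, i+1)]; then take max(V_cont, immediate exercise) for American.
  V(3,0) = exp(-r*dt) * [p*35.421185 + (1-p)*13.966603] = 23.978011; exercise = 23.597858; V(3,0) = max -> 23.978011
  V(3,1) = exp(-r*dt) * [p*13.966603 + (1-p)*0.000000] = 6.639190; exercise = 6.121005; V(3,1) = max -> 6.639190
  V(3,2) = exp(-r*dt) * [p*0.000000 + (1-p)*0.000000] = 0.000000; exercise = 0.000000; V(3,2) = max -> 0.000000
  V(3,3) = exp(-r*dt) * [p*0.000000 + (1-p)*0.000000] = 0.000000; exercise = 0.000000; V(3,3) = max -> 0.000000
  V(2,0) = exp(-r*dt) * [p*23.978011 + (1-p)*6.639190] = 14.792378; exercise = 13.966603; V(2,0) = max -> 14.792378
  V(2,1) = exp(-r*dt) * [p*6.639190 + (1-p)*0.000000] = 3.156018; exercise = 0.000000; V(2,1) = max -> 3.156018
  V(2,2) = exp(-r*dt) * [p*0.000000 + (1-p)*0.000000] = 0.000000; exercise = 0.000000; V(2,2) = max -> 0.000000
  V(1,0) = exp(-r*dt) * [p*14.792378 + (1-p)*3.156018] = 8.645179; exercise = 6.121005; V(1,0) = max -> 8.645179
  V(1,1) = exp(-r*dt) * [p*3.156018 + (1-p)*0.000000] = 1.500251; exercise = 0.000000; V(1,1) = max -> 1.500251
  V(0,0) = exp(-r*dt) * [p*8.645179 + (1-p)*1.500251] = 4.876560; exercise = 0.000000; V(0,0) = max -> 4.876560

Answer: Price = V(0,0) = 4.8766


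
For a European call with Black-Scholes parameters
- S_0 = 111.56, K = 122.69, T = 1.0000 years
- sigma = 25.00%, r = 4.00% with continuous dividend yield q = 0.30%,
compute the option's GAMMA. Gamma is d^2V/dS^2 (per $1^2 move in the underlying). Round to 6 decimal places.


d1 = -0.1073931442; d2 = -0.3573931442
phi(d1) = 0.3966483429; exp(-qT) = 0.9970044955; exp(-rT) = 0.9607894392
Gamma = exp(-qT) * phi(d1) / (S * sigma * sqrt(T)) = 0.9970044955 * 0.3966483429 / (111.5600 * 0.2500 * 1.0000000000) = 0.014179

Answer: Gamma = 0.014179


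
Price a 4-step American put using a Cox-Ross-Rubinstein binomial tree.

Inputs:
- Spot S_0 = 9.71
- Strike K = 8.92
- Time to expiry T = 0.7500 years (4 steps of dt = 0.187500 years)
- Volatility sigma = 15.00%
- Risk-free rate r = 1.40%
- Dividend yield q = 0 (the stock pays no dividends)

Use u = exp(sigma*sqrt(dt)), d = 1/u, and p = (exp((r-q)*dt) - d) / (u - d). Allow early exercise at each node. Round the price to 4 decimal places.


dt = T/N = 0.187500
u = exp(sigma*sqrt(dt)) = 1.067108; d = 1/u = 0.937113
p = (exp((r-q)*dt) - d) / (u - d) = 0.503987
Discount per step: exp(-r*dt) = 0.997378
Stock lattice S(k, i) with i counting down-moves:
  k=0: S(0,0) = 9.7100
  k=1: S(1,0) = 10.3616; S(1,1) = 9.0994
  k=2: S(2,0) = 11.0570; S(2,1) = 9.7100; S(2,2) = 8.5271
  k=3: S(3,0) = 11.7990; S(3,1) = 10.3616; S(3,2) = 9.0994; S(3,3) = 7.9909
  k=4: S(4,0) = 12.5908; S(4,1) = 11.0570; S(4,2) = 9.7100; S(4,3) = 8.5271; S(4,4) = 7.4884
Terminal payoffs V(N, i) = max(K - S_T, 0):
  V(4,0) = 0.000000; V(4,1) = 0.000000; V(4,2) = 0.000000; V(4,3) = 0.392873; V(4,4) = 1.431649
Backward induction: V(k, i) = exp(-r*dt) * [p * V(k+1, i) + (1-p) * V(k+1, i+1)]; then take max(V_cont, immediate exercise) for American.
  V(3,0) = exp(-r*dt) * [p*0.000000 + (1-p)*0.000000] = 0.000000; exercise = 0.000000; V(3,0) = max -> 0.000000
  V(3,1) = exp(-r*dt) * [p*0.000000 + (1-p)*0.000000] = 0.000000; exercise = 0.000000; V(3,1) = max -> 0.000000
  V(3,2) = exp(-r*dt) * [p*0.000000 + (1-p)*0.392873] = 0.194359; exercise = 0.000000; V(3,2) = max -> 0.194359
  V(3,3) = exp(-r*dt) * [p*0.392873 + (1-p)*1.431649] = 0.905738; exercise = 0.929123; V(3,3) = max -> 0.929123
  V(2,0) = exp(-r*dt) * [p*0.000000 + (1-p)*0.000000] = 0.000000; exercise = 0.000000; V(2,0) = max -> 0.000000
  V(2,1) = exp(-r*dt) * [p*0.000000 + (1-p)*0.194359] = 0.096152; exercise = 0.000000; V(2,1) = max -> 0.096152
  V(2,2) = exp(-r*dt) * [p*0.194359 + (1-p)*0.929123] = 0.557346; exercise = 0.392873; V(2,2) = max -> 0.557346
  V(1,0) = exp(-r*dt) * [p*0.000000 + (1-p)*0.096152] = 0.047568; exercise = 0.000000; V(1,0) = max -> 0.047568
  V(1,1) = exp(-r*dt) * [p*0.096152 + (1-p)*0.557346] = 0.324058; exercise = 0.000000; V(1,1) = max -> 0.324058
  V(0,0) = exp(-r*dt) * [p*0.047568 + (1-p)*0.324058] = 0.184226; exercise = 0.000000; V(0,0) = max -> 0.184226

Answer: Price = V(0,0) = 0.1842


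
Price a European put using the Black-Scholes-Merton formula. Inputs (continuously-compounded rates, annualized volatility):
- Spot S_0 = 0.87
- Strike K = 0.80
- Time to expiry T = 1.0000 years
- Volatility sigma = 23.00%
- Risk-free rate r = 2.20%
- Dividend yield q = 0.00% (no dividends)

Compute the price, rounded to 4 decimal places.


Answer: Price = 0.0398

Derivation:
d1 = (ln(S/K) + (r - q + 0.5*sigma^2) * T) / (sigma * sqrt(T)) = 0.57535428
d2 = d1 - sigma * sqrt(T) = 0.34535428
exp(-rT) = 0.97824024; exp(-qT) = 1.00000000
P = K * exp(-rT) * N(-d2) - S_0 * exp(-qT) * N(-d1)
N(-d1) = 0.28252586; N(-d2) = 0.36491402
P = 0.8000 * 0.97824024 * 0.36491402 - 0.8700 * 1.00000000 * 0.28252586 = 0.0398


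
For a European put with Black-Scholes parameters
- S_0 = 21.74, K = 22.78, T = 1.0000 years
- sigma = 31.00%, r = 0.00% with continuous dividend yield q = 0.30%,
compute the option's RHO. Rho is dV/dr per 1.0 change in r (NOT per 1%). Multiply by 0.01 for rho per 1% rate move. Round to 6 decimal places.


Answer: Rho = -14.209645

Derivation:
d1 = -0.0054163752; d2 = -0.3154163752
phi(d1) = 0.3989364285; exp(-qT) = 0.9970044955; exp(-rT) = 1.0000000000
N(-d2) = 0.6237772324
Rho = -K*T*exp(-rT)*N(-d2) = -22.7800 * 1.0000 * 1.0000000000 * 0.6237772324 = -14.209645


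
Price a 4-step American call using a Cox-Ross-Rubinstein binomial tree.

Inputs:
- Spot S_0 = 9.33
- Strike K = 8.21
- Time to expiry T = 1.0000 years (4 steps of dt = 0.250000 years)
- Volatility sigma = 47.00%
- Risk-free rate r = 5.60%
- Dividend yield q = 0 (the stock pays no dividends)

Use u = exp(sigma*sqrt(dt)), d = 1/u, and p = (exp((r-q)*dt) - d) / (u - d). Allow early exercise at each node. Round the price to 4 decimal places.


Answer: Price = V(0,0) = 2.5313

Derivation:
dt = T/N = 0.250000
u = exp(sigma*sqrt(dt)) = 1.264909; d = 1/u = 0.790571
p = (exp((r-q)*dt) - d) / (u - d) = 0.471241
Discount per step: exp(-r*dt) = 0.986098
Stock lattice S(k, i) with i counting down-moves:
  k=0: S(0,0) = 9.3300
  k=1: S(1,0) = 11.8016; S(1,1) = 7.3760
  k=2: S(2,0) = 14.9279; S(2,1) = 9.3300; S(2,2) = 5.8313
  k=3: S(3,0) = 18.8825; S(3,1) = 11.8016; S(3,2) = 7.3760; S(3,3) = 4.6100
  k=4: S(4,0) = 23.8846; S(4,1) = 14.9279; S(4,2) = 9.3300; S(4,3) = 5.8313; S(4,4) = 3.6446
Terminal payoffs V(N, i) = max(S_T - K, 0):
  V(4,0) = 15.674627; V(4,1) = 6.717946; V(4,2) = 1.120000; V(4,3) = 0.000000; V(4,4) = 0.000000
Backward induction: V(k, i) = exp(-r*dt) * [p * V(k+1, i) + (1-p) * V(k+1, i+1)]; then take max(V_cont, immediate exercise) for American.
  V(3,0) = exp(-r*dt) * [p*15.674627 + (1-p)*6.717946] = 10.786629; exercise = 10.672490; V(3,0) = max -> 10.786629
  V(3,1) = exp(-r*dt) * [p*6.717946 + (1-p)*1.120000] = 3.705738; exercise = 3.591599; V(3,1) = max -> 3.705738
  V(3,2) = exp(-r*dt) * [p*1.120000 + (1-p)*0.000000] = 0.520453; exercise = 0.000000; V(3,2) = max -> 0.520453
  V(3,3) = exp(-r*dt) * [p*0.000000 + (1-p)*0.000000] = 0.000000; exercise = 0.000000; V(3,3) = max -> 0.000000
  V(2,0) = exp(-r*dt) * [p*10.786629 + (1-p)*3.705738] = 6.944637; exercise = 6.717946; V(2,0) = max -> 6.944637
  V(2,1) = exp(-r*dt) * [p*3.705738 + (1-p)*0.520453] = 1.993387; exercise = 1.120000; V(2,1) = max -> 1.993387
  V(2,2) = exp(-r*dt) * [p*0.520453 + (1-p)*0.000000] = 0.241849; exercise = 0.000000; V(2,2) = max -> 0.241849
  V(1,0) = exp(-r*dt) * [p*6.944637 + (1-p)*1.993387] = 4.266470; exercise = 3.591599; V(1,0) = max -> 4.266470
  V(1,1) = exp(-r*dt) * [p*1.993387 + (1-p)*0.241849] = 1.052409; exercise = 0.000000; V(1,1) = max -> 1.052409
  V(0,0) = exp(-r*dt) * [p*4.266470 + (1-p)*1.052409] = 2.531319; exercise = 1.120000; V(0,0) = max -> 2.531319


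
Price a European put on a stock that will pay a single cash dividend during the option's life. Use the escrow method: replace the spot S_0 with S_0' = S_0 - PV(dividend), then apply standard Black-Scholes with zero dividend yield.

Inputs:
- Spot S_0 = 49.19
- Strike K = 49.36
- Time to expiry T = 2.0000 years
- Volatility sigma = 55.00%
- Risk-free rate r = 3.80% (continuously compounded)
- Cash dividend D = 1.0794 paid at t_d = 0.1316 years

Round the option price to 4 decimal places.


Answer: Price = 13.0485

Derivation:
PV(D) = D * exp(-r * t_d) = 1.0794 * 0.99501168 = 1.07401561
S_0' = S_0 - PV(D) = 49.1900 - 1.07401561 = 48.11598439
d1 = (ln(S_0'/K) + (r + sigma^2/2)*T) / (sigma*sqrt(T)) = 0.45380064
d2 = d1 - sigma*sqrt(T) = -0.32401682
exp(-rT) = 0.92681621
N(-d1) = 0.32498616; N(-d2) = 0.62703735
P = K * exp(-rT) * N(-d2) - S_0' * N(-d1) = 49.3600 * 0.92681621 * 0.62703735 - 48.11598439 * 0.32498616 = 13.0485


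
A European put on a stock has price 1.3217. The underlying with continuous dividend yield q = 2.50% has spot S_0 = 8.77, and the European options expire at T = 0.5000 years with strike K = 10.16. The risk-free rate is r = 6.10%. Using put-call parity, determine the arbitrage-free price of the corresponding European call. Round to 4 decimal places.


Answer: Call price = 0.1280

Derivation:
Put-call parity: C - P = S_0 * exp(-qT) - K * exp(-rT).
S_0 * exp(-qT) = 8.7700 * 0.98757780 = 8.66105731
K * exp(-rT) = 10.1600 * 0.96996043 = 9.85479799
C = P + S*exp(-qT) - K*exp(-rT)
C = 1.3217 + 8.66105731 - 9.85479799 = 0.1280


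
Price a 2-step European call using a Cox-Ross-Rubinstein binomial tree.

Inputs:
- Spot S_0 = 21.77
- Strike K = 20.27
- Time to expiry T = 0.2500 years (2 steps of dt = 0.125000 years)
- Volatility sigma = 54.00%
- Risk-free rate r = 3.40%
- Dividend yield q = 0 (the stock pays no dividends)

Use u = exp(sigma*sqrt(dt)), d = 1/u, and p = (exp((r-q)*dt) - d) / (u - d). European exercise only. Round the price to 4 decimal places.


dt = T/N = 0.125000
u = exp(sigma*sqrt(dt)) = 1.210361; d = 1/u = 0.826200
p = (exp((r-q)*dt) - d) / (u - d) = 0.463501
Discount per step: exp(-r*dt) = 0.995759
Stock lattice S(k, i) with i counting down-moves:
  k=0: S(0,0) = 21.7700
  k=1: S(1,0) = 26.3496; S(1,1) = 17.9864
  k=2: S(2,0) = 31.8925; S(2,1) = 21.7700; S(2,2) = 14.8603
Terminal payoffs V(N, i) = max(S_T - K, 0):
  V(2,0) = 11.622489; V(2,1) = 1.500000; V(2,2) = 0.000000
Backward induction: V(k, i) = exp(-r*dt) * [p * V(k+1, i) + (1-p) * V(k+1, i+1)].
  V(1,0) = exp(-r*dt) * [p*11.622489 + (1-p)*1.500000] = 6.165528
  V(1,1) = exp(-r*dt) * [p*1.500000 + (1-p)*0.000000] = 0.692303
  V(0,0) = exp(-r*dt) * [p*6.165528 + (1-p)*0.692303] = 3.215456

Answer: Price = V(0,0) = 3.2155


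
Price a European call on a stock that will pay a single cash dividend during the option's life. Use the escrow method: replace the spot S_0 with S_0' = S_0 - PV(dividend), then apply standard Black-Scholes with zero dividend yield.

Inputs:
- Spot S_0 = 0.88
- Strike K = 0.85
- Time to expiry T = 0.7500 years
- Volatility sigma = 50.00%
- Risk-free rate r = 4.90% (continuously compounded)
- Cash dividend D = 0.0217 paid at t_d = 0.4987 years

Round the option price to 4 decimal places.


Answer: Price = 0.1644

Derivation:
PV(D) = D * exp(-r * t_d) = 0.0217 * 0.97585985 = 0.02117616
S_0' = S_0 - PV(D) = 0.8800 - 0.02117616 = 0.85882384
d1 = (ln(S_0'/K) + (r + sigma^2/2)*T) / (sigma*sqrt(T)) = 0.32522713
d2 = d1 - sigma*sqrt(T) = -0.10778557
exp(-rT) = 0.96391708
N(d1) = 0.62749541; N(d2) = 0.45708289
C = S_0' * N(d1) - K * exp(-rT) * N(d2) = 0.85882384 * 0.62749541 - 0.8500 * 0.96391708 * 0.45708289 = 0.1644
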